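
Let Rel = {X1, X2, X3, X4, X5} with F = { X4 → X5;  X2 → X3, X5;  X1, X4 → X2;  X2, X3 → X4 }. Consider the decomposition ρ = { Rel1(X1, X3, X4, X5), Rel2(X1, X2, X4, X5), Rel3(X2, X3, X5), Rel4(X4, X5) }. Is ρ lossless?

Yes

Chase test. Columns are X1, X2, X3, X4, X5; row i has aⱼ where attribute j ∈ Reli, else bᵢⱼ.
Initial tableau (one row per fragment):
  row 1: a1 b12 a3 a4 a5
  row 2: a1 a2 b23 a4 a5
  row 3: b31 a2 a3 b34 a5
  row 4: b41 b42 b43 a4 a5
Rows 2 and 3 agree on X2; apply X2→X3, X5 and equate their X3, X5 entries.
Rows 1 and 2 agree on X1, X4; apply X1, X4→X2 and equate their X2 entries.
Rows 1 and 3 agree on X2, X3; apply X2, X3→X4 and equate their X4 entries.
Row 1 is now all distinguished symbols — the join is lossless.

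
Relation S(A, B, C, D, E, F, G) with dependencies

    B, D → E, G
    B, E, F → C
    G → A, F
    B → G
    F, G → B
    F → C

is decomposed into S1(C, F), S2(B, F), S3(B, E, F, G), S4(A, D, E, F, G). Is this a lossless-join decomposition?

Chase test. Columns are A, B, C, D, E, F, G; row i has aⱼ where attribute j ∈ Si, else bᵢⱼ.
Initial tableau (one row per fragment):
  row 1: b11 b12 a3 b14 b15 a6 b17
  row 2: b21 a2 b23 b24 b25 a6 b27
  row 3: b31 a2 b33 b34 a5 a6 a7
  row 4: a1 b42 b43 a4 a5 a6 a7
Rows 3 and 4 agree on G; apply G→A, F and equate their A, F entries.
Rows 2 and 3 agree on B; apply B→G and equate their G entries.
Rows 2 and 4 agree on F, G; apply F, G→B and equate their B entries.
Rows 1 and 2 agree on F; apply F→C and equate their C entries.
Rows 1 and 3 agree on F; apply F→C and equate their C entries.
Rows 1 and 4 agree on F; apply F→C and equate their C entries.
Rows 2 and 3 agree on G; apply G→A, F and equate their A, F entries.
Row 4 is now all distinguished symbols — the join is lossless.

Yes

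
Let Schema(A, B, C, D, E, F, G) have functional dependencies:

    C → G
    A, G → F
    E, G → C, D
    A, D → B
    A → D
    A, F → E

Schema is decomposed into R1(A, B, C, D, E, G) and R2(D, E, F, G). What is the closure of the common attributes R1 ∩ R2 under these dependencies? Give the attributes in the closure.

R1 ∩ R2 = {D, E, G}.
E, G → C, D applies, adding C
Closure: {C, D, E, G}.

C, D, E, G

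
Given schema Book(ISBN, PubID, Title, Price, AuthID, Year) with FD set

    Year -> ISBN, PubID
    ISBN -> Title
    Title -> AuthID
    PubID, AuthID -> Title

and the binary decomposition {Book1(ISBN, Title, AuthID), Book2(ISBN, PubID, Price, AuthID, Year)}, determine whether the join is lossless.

Common attributes: Book1 ∩ Book2 = {ISBN, AuthID}.
Closure of {ISBN, AuthID}: ISBN → Title applies, adding Title. So (ISBN, AuthID)⁺ = {ISBN, Title, AuthID}.
This closure contains every attribute of Book1, so Book1 ∩ Book2 → Book1. The join is lossless.

Yes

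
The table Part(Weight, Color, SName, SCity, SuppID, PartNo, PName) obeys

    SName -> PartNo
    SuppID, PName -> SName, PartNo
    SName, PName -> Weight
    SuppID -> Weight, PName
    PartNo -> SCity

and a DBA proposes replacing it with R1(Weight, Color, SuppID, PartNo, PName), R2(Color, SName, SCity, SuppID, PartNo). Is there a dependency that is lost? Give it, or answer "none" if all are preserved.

SName, PName -> Weight

Check SName, PName → Weight: no single fragment contains all of {Weight, SName, PName}, and the restricted closure of {SName, PName} across the fragments never reaches {Weight}.
SName → PartNo is preserved.
SuppID, PName → SName, PartNo is preserved.
SuppID → Weight, PName is preserved.
PartNo → SCity is preserved.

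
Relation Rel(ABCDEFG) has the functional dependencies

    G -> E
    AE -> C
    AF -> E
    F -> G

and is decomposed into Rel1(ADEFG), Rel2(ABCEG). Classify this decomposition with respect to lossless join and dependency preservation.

Lossless test: (AEG)⁺ = {ACEG}, which is a superkey of neither fragment — lossy.
Dependency preservation: every FD's attributes lie within a single fragment, so each can be enforced locally — preserved.

lossy but dependency-preserving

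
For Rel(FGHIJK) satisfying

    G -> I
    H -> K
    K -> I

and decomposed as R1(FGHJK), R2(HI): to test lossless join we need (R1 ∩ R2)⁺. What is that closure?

HIK

R1 ∩ R2 = {H}.
H → K applies, adding K
K → I applies, adding I
Closure: {HIK}.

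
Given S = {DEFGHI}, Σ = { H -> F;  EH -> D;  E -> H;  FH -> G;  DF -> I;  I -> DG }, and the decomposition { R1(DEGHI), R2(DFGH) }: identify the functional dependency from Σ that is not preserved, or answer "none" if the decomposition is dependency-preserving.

DF -> I

Check DF → I: no single fragment contains all of {DFI}, and the restricted closure of {DF} across the fragments never reaches {I}.
H → F is preserved.
EH → D is preserved.
E → H is preserved.
FH → G is preserved.
I → DG is preserved.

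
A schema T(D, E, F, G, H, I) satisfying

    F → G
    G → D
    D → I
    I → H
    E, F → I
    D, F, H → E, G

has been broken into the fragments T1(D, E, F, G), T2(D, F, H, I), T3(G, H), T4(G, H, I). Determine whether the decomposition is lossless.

Chase test. Columns are D, E, F, G, H, I; row i has aⱼ where attribute j ∈ Ti, else bᵢⱼ.
Initial tableau (one row per fragment):
  row 1: a1 a2 a3 a4 b15 b16
  row 2: a1 b22 a3 b24 a5 a6
  row 3: b31 b32 b33 a4 a5 b36
  row 4: b41 b42 b43 a4 a5 a6
Rows 1 and 2 agree on F; apply F→G and equate their G entries.
Rows 1 and 3 agree on G; apply G→D and equate their D entries.
Rows 1 and 4 agree on G; apply G→D and equate their D entries.
Rows 1 and 2 agree on D; apply D→I and equate their I entries.
Rows 1 and 3 agree on D; apply D→I and equate their I entries.
Rows 1 and 2 agree on I; apply I→H and equate their H entries.
Rows 1 and 2 agree on D, F, H; apply D, F, H→E, G and equate their E, G entries.
Row 1 is now all distinguished symbols — the join is lossless.

Yes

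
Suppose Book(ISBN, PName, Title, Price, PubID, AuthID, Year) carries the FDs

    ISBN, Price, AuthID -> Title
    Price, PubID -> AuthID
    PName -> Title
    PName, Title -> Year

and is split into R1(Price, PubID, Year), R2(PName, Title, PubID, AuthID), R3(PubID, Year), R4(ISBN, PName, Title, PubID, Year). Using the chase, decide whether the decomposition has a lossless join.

Chase test. Columns are ISBN, PName, Title, Price, PubID, AuthID, Year; row i has aⱼ where attribute j ∈ Ri, else bᵢⱼ.
Initial tableau (one row per fragment):
  row 1: b11 b12 b13 a4 a5 b16 a7
  row 2: b21 a2 a3 b24 a5 a6 b27
  row 3: b31 b32 b33 b34 a5 b36 a7
  row 4: a1 a2 a3 b44 a5 b46 a7
Rows 2 and 4 agree on PName, Title; apply PName, Title→Year and equate their Year entries.
No row becomes fully distinguished — the join is lossy.

No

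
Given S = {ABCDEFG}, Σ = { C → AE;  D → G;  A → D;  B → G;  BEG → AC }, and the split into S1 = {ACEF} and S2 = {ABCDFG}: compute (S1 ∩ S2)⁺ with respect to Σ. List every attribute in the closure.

S1 ∩ S2 = {ACF}.
C → AE applies, adding E
A → D applies, adding D
D → G applies, adding G
Closure: {ACDEFG}.

ACDEFG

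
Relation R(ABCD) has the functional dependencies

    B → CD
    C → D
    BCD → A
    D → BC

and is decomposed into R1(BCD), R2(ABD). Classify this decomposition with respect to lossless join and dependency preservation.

lossless and dependency-preserving

Lossless test: (BD)⁺ = {ABCD}, which contains all of one fragment — lossless.
Dependency preservation: BCD → A is not contained in any single fragment, but the restricted closure of its left-hand side across the fragments still reaches the right-hand side; the remaining FDs each lie inside some fragment. All dependencies are preserved.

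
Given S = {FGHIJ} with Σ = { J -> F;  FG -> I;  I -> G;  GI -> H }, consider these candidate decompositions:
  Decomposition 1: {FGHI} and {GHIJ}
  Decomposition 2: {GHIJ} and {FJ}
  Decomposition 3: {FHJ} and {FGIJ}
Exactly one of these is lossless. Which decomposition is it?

Decomposition 1: common = {GHI}, closure = {GHI} → lossy.
Decomposition 2: common = {J}, closure = {FJ} → lossless.
Decomposition 3: common = {FJ}, closure = {FJ} → lossy.

Decomposition 2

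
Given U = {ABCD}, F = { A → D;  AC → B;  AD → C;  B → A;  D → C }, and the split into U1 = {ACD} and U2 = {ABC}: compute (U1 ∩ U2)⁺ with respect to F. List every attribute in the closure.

U1 ∩ U2 = {AC}.
A → D applies, adding D
AC → B applies, adding B
Closure: {ABCD}.

ABCD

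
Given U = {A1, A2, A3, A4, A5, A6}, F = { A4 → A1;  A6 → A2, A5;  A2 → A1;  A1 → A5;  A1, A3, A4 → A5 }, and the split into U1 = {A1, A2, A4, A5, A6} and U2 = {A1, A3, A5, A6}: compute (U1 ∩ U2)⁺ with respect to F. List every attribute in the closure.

U1 ∩ U2 = {A1, A5, A6}.
A6 → A2, A5 applies, adding A2
Closure: {A1, A2, A5, A6}.

A1, A2, A5, A6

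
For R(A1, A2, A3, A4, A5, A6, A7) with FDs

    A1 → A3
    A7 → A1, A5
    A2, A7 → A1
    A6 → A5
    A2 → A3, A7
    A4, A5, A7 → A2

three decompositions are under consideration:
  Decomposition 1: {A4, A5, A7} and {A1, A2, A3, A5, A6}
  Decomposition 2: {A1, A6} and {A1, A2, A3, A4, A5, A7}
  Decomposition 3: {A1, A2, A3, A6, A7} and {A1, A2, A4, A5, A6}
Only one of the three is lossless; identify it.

Decomposition 1: common = {A5}, closure = {A5} → lossy.
Decomposition 2: common = {A1}, closure = {A1, A3} → lossy.
Decomposition 3: common = {A1, A2, A6}, closure = {A1, A2, A3, A5, A6, A7} → lossless.

Decomposition 3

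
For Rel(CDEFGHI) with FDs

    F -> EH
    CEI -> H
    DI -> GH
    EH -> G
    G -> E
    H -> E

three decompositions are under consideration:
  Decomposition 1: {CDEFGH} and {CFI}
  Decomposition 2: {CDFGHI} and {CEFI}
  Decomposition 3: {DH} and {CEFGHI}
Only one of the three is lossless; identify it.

Decomposition 1: common = {CF}, closure = {CEFGH} → lossy.
Decomposition 2: common = {CFI}, closure = {CEFGHI} → lossless.
Decomposition 3: common = {H}, closure = {EGH} → lossy.

Decomposition 2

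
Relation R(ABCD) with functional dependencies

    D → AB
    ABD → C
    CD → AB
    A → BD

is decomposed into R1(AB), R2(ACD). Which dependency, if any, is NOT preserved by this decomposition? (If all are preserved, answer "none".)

none

D → AB: restricted closure across fragments reaches AB.
ABD → C: restricted closure across fragments reaches C.
CD → AB: restricted closure across fragments reaches AB.
A → BD: restricted closure across fragments reaches BD.
Every dependency is enforceable on the fragments, so the decomposition is dependency-preserving.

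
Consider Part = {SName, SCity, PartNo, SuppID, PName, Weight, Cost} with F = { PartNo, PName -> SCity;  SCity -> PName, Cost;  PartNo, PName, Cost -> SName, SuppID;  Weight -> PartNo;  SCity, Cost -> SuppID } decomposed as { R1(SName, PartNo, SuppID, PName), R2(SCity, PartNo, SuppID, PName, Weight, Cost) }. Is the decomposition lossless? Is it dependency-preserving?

lossless and dependency-preserving

Lossless test: (PartNo, SuppID, PName)⁺ = {SName, SCity, PartNo, SuppID, PName, Cost}, which contains all of one fragment — lossless.
Dependency preservation: PartNo, PName, Cost → SName, SuppID is not contained in any single fragment, but the restricted closure of its left-hand side across the fragments still reaches the right-hand side; the remaining FDs each lie inside some fragment. All dependencies are preserved.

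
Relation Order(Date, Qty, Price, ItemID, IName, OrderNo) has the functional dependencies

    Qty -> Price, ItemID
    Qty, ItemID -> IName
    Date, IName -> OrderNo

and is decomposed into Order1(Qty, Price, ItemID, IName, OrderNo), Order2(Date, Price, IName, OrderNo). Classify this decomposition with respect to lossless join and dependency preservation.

Lossless test: (Price, IName, OrderNo)⁺ = {Price, IName, OrderNo}, which is a superkey of neither fragment — lossy.
Dependency preservation: every FD's attributes lie within a single fragment, so each can be enforced locally — preserved.

lossy but dependency-preserving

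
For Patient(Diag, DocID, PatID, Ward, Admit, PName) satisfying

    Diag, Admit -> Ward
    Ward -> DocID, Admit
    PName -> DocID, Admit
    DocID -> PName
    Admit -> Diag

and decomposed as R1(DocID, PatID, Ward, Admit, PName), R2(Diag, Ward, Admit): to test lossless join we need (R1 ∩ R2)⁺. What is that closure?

R1 ∩ R2 = {Ward, Admit}.
Ward → DocID, Admit applies, adding DocID
DocID → PName applies, adding PName
Admit → Diag applies, adding Diag
Closure: {Diag, DocID, Ward, Admit, PName}.

Diag, DocID, Ward, Admit, PName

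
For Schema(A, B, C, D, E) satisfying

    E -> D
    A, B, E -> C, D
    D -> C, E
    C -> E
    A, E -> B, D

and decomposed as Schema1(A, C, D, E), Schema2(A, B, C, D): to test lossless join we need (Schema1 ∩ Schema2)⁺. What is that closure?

Schema1 ∩ Schema2 = {A, C, D}.
D → C, E applies, adding E
A, E → B, D applies, adding B
Closure: {A, B, C, D, E}.

A, B, C, D, E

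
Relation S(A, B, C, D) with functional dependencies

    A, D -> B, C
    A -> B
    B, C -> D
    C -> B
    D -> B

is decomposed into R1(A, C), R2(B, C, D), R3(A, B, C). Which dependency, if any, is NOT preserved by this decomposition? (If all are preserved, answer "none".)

Check A, D → B, C: no single fragment contains all of {A, B, C, D}, and the restricted closure of {A, D} across the fragments never reaches {B, C}.
A → B is preserved.
B, C → D is preserved.
C → B is preserved.
D → B is preserved.

A, D -> B, C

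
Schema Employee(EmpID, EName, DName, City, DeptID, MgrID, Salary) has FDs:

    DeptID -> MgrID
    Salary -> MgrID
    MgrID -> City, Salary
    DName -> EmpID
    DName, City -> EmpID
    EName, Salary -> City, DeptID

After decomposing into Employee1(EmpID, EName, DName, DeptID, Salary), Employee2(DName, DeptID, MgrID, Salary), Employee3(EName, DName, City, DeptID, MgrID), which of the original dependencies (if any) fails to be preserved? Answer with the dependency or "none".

none

DeptID → MgrID lies within Employee2.
Salary → MgrID lies within Employee2.
MgrID → City, Salary: restricted closure across fragments reaches City, Salary.
DName → EmpID lies within Employee1.
DName, City → EmpID: restricted closure across fragments reaches EmpID.
EName, Salary → City, DeptID: restricted closure across fragments reaches City, DeptID.
Every dependency is enforceable on the fragments, so the decomposition is dependency-preserving.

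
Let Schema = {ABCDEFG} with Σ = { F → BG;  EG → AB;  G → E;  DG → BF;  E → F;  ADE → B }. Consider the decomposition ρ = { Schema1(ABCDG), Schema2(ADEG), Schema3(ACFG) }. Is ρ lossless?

Chase test. Columns are ABCDEFG; row i has aⱼ where attribute j ∈ Schemai, else bᵢⱼ.
Initial tableau (one row per fragment):
  row 1: a1 a2 a3 a4 b15 b16 a7
  row 2: a1 b22 b23 a4 a5 b26 a7
  row 3: a1 b32 a3 b34 b35 a6 a7
Rows 1 and 2 agree on G; apply G→E and equate their E entries.
Rows 1 and 3 agree on G; apply G→E and equate their E entries.
Rows 1 and 2 agree on DG; apply DG→BF and equate their BF entries.
Rows 1 and 3 agree on E; apply E→F and equate their F entries.
Rows 1 and 3 agree on F; apply F→BG and equate their BG entries.
Row 1 is now all distinguished symbols — the join is lossless.

Yes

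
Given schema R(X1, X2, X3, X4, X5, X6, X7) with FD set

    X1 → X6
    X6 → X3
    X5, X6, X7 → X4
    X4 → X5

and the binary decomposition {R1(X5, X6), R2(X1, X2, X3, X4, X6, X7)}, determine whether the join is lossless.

No

Common attributes: R1 ∩ R2 = {X6}.
Closure of {X6}: X6 → X3 applies, adding X3. So (X6)⁺ = {X3, X6}.
The closure contains neither all of R1 = {X5, X6} nor all of R2 = {X1, X2, X3, X4, X6, X7}, so the common attributes are not a superkey of either fragment. The join is lossy.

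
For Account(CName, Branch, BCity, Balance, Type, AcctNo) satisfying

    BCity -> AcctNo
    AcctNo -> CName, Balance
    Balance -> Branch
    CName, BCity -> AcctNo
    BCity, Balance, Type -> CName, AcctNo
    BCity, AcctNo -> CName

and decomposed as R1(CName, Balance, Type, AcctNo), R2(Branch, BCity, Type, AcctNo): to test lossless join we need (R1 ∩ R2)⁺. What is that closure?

CName, Branch, Balance, Type, AcctNo

R1 ∩ R2 = {Type, AcctNo}.
AcctNo → CName, Balance applies, adding CName, Balance
Balance → Branch applies, adding Branch
Closure: {CName, Branch, Balance, Type, AcctNo}.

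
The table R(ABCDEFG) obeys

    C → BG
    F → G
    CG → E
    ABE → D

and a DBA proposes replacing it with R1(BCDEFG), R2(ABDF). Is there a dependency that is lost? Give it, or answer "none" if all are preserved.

Check ABE → D: no single fragment contains all of {ABDE}, and the restricted closure of {ABE} across the fragments never reaches {D}.
C → BG is preserved.
F → G is preserved.
CG → E is preserved.

ABE → D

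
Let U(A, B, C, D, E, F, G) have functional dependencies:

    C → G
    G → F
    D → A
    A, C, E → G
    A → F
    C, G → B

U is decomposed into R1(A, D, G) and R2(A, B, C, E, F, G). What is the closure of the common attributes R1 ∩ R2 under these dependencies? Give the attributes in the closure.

A, F, G

R1 ∩ R2 = {A, G}.
G → F applies, adding F
Closure: {A, F, G}.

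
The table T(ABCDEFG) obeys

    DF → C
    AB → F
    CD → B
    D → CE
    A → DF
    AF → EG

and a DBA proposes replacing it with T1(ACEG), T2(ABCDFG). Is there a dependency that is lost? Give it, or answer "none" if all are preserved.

D → CE

Check D → CE: no single fragment contains all of {CDE}, and the restricted closure of {D} across the fragments never reaches {CE}.
DF → C is preserved.
AB → F is preserved.
CD → B is preserved.
A → DF is preserved.
AF → EG is preserved.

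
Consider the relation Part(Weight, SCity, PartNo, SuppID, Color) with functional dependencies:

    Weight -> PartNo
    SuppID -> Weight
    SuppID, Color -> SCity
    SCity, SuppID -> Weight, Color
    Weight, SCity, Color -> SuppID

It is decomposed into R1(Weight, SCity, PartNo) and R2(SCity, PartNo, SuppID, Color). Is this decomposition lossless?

Common attributes: R1 ∩ R2 = {SCity, PartNo}.
No dependency enlarges {SCity, PartNo}, so (SCity, PartNo)⁺ = {SCity, PartNo}.
The closure contains neither all of R1 = {Weight, SCity, PartNo} nor all of R2 = {SCity, PartNo, SuppID, Color}, so the common attributes are not a superkey of either fragment. The join is lossy.

No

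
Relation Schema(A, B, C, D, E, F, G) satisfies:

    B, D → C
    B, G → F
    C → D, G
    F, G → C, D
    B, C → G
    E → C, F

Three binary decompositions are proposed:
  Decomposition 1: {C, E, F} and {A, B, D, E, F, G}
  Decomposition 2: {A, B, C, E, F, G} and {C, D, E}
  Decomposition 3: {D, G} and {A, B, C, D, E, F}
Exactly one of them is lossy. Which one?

Decomposition 3

Decomposition 1: common = {E, F}, closure = {C, D, E, F, G} → lossless.
Decomposition 2: common = {C, E}, closure = {C, D, E, F, G} → lossless.
Decomposition 3: common = {D}, closure = {D} → lossy.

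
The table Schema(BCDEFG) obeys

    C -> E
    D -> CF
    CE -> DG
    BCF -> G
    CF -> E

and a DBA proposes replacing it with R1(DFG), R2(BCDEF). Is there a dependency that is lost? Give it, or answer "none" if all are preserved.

C → E lies within R2.
D → CF lies within R2.
CE → DG: restricted closure across fragments reaches DG.
BCF → G: restricted closure across fragments reaches G.
CF → E lies within R2.
Every dependency is enforceable on the fragments, so the decomposition is dependency-preserving.

none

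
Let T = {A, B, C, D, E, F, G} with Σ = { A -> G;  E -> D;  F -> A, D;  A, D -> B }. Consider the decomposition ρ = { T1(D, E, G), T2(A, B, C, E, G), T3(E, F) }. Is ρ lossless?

No

Chase test. Columns are A, B, C, D, E, F, G; row i has aⱼ where attribute j ∈ Ti, else bᵢⱼ.
Initial tableau (one row per fragment):
  row 1: b11 b12 b13 a4 a5 b16 a7
  row 2: a1 a2 a3 b24 a5 b26 a7
  row 3: b31 b32 b33 b34 a5 a6 b37
Rows 1 and 2 agree on E; apply E→D and equate their D entries.
Rows 1 and 3 agree on E; apply E→D and equate their D entries.
No row becomes fully distinguished — the join is lossy.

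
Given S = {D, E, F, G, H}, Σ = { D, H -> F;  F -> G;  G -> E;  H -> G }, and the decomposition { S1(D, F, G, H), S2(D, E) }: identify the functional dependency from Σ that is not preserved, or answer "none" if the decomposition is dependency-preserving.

G -> E

Check G → E: no single fragment contains all of {E, G}, and the restricted closure of {G} across the fragments never reaches {E}.
D, H → F is preserved.
F → G is preserved.
H → G is preserved.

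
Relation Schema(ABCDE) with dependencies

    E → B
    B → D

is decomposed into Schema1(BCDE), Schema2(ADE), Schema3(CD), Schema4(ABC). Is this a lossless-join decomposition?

No

Chase test. Columns are ABCDE; row i has aⱼ where attribute j ∈ Schemai, else bᵢⱼ.
Initial tableau (one row per fragment):
  row 1: b11 a2 a3 a4 a5
  row 2: a1 b22 b23 a4 a5
  row 3: b31 b32 a3 a4 b35
  row 4: a1 a2 a3 b44 b45
Rows 1 and 2 agree on E; apply E→B and equate their B entries.
Rows 1 and 4 agree on B; apply B→D and equate their D entries.
No row becomes fully distinguished — the join is lossy.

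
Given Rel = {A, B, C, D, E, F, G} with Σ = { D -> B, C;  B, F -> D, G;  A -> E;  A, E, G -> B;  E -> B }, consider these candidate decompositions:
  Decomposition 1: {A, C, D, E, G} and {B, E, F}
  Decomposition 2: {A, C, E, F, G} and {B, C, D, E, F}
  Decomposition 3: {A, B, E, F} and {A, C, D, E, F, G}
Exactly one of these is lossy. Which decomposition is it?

Decomposition 1

Decomposition 1: common = {E}, closure = {B, E} → lossy.
Decomposition 2: common = {C, E, F}, closure = {B, C, D, E, F, G} → lossless.
Decomposition 3: common = {A, E, F}, closure = {A, B, C, D, E, F, G} → lossless.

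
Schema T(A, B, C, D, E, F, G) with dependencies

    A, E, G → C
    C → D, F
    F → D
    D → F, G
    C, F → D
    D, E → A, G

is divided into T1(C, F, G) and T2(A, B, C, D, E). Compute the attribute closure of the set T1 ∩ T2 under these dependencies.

C, D, F, G

T1 ∩ T2 = {C}.
C → D, F applies, adding D, F
D → F, G applies, adding G
Closure: {C, D, F, G}.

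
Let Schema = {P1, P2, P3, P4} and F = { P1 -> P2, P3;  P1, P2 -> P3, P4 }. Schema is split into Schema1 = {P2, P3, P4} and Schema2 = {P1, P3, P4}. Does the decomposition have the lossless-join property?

No

Common attributes: Schema1 ∩ Schema2 = {P3, P4}.
No dependency enlarges {P3, P4}, so (P3, P4)⁺ = {P3, P4}.
The closure contains neither all of Schema1 = {P2, P3, P4} nor all of Schema2 = {P1, P3, P4}, so the common attributes are not a superkey of either fragment. The join is lossy.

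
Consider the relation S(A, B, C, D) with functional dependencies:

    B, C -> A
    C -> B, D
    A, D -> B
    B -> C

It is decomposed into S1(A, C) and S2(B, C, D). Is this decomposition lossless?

Common attributes: S1 ∩ S2 = {C}.
Closure of {C}: C → B, D applies, adding B, D; B, C → A applies, adding A. So (C)⁺ = {A, B, C, D}.
This closure contains every attribute of S1, so S1 ∩ S2 → S1. The join is lossless.

Yes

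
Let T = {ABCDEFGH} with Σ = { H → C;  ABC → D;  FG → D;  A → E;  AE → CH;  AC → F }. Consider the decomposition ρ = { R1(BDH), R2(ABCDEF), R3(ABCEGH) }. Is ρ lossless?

Chase test. Columns are ABCDEFGH; row i has aⱼ where attribute j ∈ Ri, else bᵢⱼ.
Initial tableau (one row per fragment):
  row 1: b11 a2 b13 a4 b15 b16 b17 a8
  row 2: a1 a2 a3 a4 a5 a6 b27 b28
  row 3: a1 a2 a3 b34 a5 b36 a7 a8
Rows 1 and 3 agree on H; apply H→C and equate their C entries.
Rows 2 and 3 agree on ABC; apply ABC→D and equate their D entries.
Rows 2 and 3 agree on AE; apply AE→CH and equate their CH entries.
Rows 2 and 3 agree on AC; apply AC→F and equate their F entries.
Row 3 is now all distinguished symbols — the join is lossless.

Yes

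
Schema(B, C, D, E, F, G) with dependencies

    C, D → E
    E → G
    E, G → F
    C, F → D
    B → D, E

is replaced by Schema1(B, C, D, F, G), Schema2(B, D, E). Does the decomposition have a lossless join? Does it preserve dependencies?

Lossless test: (B, D)⁺ = {B, D, E, F, G}, which contains all of one fragment — lossless.
Dependency preservation: the restricted closure of {C, D} across the fragments never reaches {E}, so C, D → E cannot be enforced without a join — not preserved.

lossless but not dependency-preserving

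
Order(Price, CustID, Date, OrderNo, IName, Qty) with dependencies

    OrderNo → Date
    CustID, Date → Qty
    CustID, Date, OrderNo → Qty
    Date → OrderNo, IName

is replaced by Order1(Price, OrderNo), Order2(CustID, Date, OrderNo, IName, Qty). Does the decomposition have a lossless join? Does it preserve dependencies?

lossy but dependency-preserving

Lossless test: (OrderNo)⁺ = {Date, OrderNo, IName}, which is a superkey of neither fragment — lossy.
Dependency preservation: every FD's attributes lie within a single fragment, so each can be enforced locally — preserved.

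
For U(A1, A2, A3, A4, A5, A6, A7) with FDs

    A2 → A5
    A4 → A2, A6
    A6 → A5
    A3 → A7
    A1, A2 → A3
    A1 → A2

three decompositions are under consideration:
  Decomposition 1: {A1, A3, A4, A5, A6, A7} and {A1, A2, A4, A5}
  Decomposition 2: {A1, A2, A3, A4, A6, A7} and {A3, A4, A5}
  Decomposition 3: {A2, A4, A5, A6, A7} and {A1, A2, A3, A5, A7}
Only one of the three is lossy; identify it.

Decomposition 1: common = {A1, A4, A5}, closure = {A1, A2, A3, A4, A5, A6, A7} → lossless.
Decomposition 2: common = {A3, A4}, closure = {A2, A3, A4, A5, A6, A7} → lossless.
Decomposition 3: common = {A2, A5, A7}, closure = {A2, A5, A7} → lossy.

Decomposition 3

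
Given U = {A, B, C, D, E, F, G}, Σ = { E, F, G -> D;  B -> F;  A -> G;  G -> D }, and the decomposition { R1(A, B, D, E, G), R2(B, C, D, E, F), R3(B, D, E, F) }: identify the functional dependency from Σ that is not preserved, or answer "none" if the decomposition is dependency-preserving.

E, F, G → D: restricted closure across fragments reaches D.
B → F lies within R2.
A → G lies within R1.
G → D lies within R1.
Every dependency is enforceable on the fragments, so the decomposition is dependency-preserving.

none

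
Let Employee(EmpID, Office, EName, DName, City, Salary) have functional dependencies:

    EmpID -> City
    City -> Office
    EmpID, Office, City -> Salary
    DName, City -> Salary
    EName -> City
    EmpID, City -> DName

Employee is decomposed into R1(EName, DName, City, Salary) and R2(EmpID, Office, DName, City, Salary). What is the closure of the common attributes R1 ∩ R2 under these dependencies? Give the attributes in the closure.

Office, DName, City, Salary

R1 ∩ R2 = {DName, City, Salary}.
City → Office applies, adding Office
Closure: {Office, DName, City, Salary}.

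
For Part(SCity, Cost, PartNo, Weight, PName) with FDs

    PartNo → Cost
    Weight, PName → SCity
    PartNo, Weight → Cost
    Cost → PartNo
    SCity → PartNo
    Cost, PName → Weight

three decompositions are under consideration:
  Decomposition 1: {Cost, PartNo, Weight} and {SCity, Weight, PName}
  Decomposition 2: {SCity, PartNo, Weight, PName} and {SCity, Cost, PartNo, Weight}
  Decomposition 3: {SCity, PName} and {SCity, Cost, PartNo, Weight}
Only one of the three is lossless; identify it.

Decomposition 1: common = {Weight}, closure = {Weight} → lossy.
Decomposition 2: common = {SCity, PartNo, Weight}, closure = {SCity, Cost, PartNo, Weight} → lossless.
Decomposition 3: common = {SCity}, closure = {SCity, Cost, PartNo} → lossy.

Decomposition 2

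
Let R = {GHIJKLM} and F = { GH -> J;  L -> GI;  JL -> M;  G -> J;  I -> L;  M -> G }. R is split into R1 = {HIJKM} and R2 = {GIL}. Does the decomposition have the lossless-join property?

Common attributes: R1 ∩ R2 = {I}.
Closure of {I}: I → L applies, adding L; L → GI applies, adding G; G → J applies, adding J; JL → M applies, adding M. So (I)⁺ = {GIJLM}.
This closure contains every attribute of R2, so R1 ∩ R2 → R2. The join is lossless.

Yes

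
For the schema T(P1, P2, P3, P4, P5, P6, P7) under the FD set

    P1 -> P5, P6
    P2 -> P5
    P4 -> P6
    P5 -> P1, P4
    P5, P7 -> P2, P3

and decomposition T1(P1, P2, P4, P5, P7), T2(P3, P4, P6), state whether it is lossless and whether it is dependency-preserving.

Lossless test: (P4)⁺ = {P4, P6}, which is a superkey of neither fragment — lossy.
Dependency preservation: the restricted closure of {P5, P7} across the fragments never reaches {P2, P3}, so P5, P7 → P2, P3 cannot be enforced without a join — not preserved.

lossy and not dependency-preserving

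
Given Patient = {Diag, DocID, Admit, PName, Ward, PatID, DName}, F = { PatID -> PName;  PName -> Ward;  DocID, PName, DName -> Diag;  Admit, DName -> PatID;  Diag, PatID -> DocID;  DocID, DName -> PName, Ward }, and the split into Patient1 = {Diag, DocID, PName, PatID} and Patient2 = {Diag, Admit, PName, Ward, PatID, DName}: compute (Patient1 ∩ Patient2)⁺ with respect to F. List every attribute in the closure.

Patient1 ∩ Patient2 = {Diag, PName, PatID}.
PName → Ward applies, adding Ward
Diag, PatID → DocID applies, adding DocID
Closure: {Diag, DocID, PName, Ward, PatID}.

Diag, DocID, PName, Ward, PatID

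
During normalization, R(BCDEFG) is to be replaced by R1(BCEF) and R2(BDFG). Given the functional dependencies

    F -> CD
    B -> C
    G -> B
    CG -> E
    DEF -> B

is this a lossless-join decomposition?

Common attributes: R1 ∩ R2 = {BF}.
Closure of {BF}: F → CD applies, adding CD. So (BF)⁺ = {BCDF}.
The closure contains neither all of R1 = {BCEF} nor all of R2 = {BDFG}, so the common attributes are not a superkey of either fragment. The join is lossy.

No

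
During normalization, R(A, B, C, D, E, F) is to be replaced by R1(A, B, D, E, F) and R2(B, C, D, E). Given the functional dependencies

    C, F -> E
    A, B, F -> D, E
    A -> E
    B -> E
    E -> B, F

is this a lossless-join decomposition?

No

Common attributes: R1 ∩ R2 = {B, D, E}.
Closure of {B, D, E}: E → B, F applies, adding F. So (B, D, E)⁺ = {B, D, E, F}.
The closure contains neither all of R1 = {A, B, D, E, F} nor all of R2 = {B, C, D, E}, so the common attributes are not a superkey of either fragment. The join is lossy.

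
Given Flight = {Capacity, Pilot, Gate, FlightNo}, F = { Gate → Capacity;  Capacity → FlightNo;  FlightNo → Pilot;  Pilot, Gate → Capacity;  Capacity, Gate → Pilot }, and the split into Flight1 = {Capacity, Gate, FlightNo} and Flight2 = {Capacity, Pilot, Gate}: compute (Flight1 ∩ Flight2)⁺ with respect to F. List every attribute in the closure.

Flight1 ∩ Flight2 = {Capacity, Gate}.
Capacity → FlightNo applies, adding FlightNo
FlightNo → Pilot applies, adding Pilot
Closure: {Capacity, Pilot, Gate, FlightNo}.

Capacity, Pilot, Gate, FlightNo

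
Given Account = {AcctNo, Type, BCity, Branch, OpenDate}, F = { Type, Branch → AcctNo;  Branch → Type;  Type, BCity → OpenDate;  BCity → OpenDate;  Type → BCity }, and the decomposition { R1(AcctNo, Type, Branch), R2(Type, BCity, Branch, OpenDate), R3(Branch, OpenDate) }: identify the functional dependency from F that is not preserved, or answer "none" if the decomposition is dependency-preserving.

none

Type, Branch → AcctNo lies within R1.
Branch → Type lies within R1.
Type, BCity → OpenDate lies within R2.
BCity → OpenDate lies within R2.
Type → BCity lies within R2.
Every dependency is enforceable on the fragments, so the decomposition is dependency-preserving.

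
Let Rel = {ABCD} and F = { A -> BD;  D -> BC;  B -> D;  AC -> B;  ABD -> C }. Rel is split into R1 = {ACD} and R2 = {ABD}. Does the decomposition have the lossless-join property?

Yes

Common attributes: R1 ∩ R2 = {AD}.
Closure of {AD}: A → BD applies, adding B; D → BC applies, adding C. So (AD)⁺ = {ABCD}.
This closure contains every attribute of R1, so R1 ∩ R2 → R1. The join is lossless.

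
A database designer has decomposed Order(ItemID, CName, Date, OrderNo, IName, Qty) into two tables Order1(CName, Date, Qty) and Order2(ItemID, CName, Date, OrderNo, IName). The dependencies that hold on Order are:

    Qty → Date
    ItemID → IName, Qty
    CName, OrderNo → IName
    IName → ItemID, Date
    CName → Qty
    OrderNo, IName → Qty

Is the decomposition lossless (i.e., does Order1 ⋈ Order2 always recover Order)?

Yes

Common attributes: Order1 ∩ Order2 = {CName, Date}.
Closure of {CName, Date}: CName → Qty applies, adding Qty. So (CName, Date)⁺ = {CName, Date, Qty}.
This closure contains every attribute of Order1, so Order1 ∩ Order2 → Order1. The join is lossless.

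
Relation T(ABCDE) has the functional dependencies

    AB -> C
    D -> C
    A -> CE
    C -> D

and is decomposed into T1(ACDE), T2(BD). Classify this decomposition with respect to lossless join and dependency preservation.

Lossless test: (D)⁺ = {CD}, which is a superkey of neither fragment — lossy.
Dependency preservation: AB → C is not contained in any single fragment, but the restricted closure of its left-hand side across the fragments still reaches the right-hand side; the remaining FDs each lie inside some fragment. All dependencies are preserved.

lossy but dependency-preserving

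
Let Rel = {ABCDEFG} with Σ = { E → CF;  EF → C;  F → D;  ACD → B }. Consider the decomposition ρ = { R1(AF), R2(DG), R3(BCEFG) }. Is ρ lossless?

No

Chase test. Columns are ABCDEFG; row i has aⱼ where attribute j ∈ Ri, else bᵢⱼ.
Initial tableau (one row per fragment):
  row 1: a1 b12 b13 b14 b15 a6 b17
  row 2: b21 b22 b23 a4 b25 b26 a7
  row 3: b31 a2 a3 b34 a5 a6 a7
Rows 1 and 3 agree on F; apply F→D and equate their D entries.
No row becomes fully distinguished — the join is lossy.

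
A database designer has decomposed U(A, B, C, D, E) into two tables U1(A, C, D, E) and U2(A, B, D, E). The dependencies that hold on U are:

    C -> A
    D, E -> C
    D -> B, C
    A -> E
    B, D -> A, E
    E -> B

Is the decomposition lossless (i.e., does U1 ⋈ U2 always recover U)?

Yes

Common attributes: U1 ∩ U2 = {A, D, E}.
Closure of {A, D, E}: D, E → C applies, adding C; D → B, C applies, adding B. So (A, D, E)⁺ = {A, B, C, D, E}.
This closure contains every attribute of U1, so U1 ∩ U2 → U1. The join is lossless.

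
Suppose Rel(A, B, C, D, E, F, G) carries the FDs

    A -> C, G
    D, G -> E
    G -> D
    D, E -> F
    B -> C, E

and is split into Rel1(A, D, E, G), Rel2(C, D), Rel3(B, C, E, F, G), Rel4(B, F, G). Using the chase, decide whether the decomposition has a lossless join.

No

Chase test. Columns are A, B, C, D, E, F, G; row i has aⱼ where attribute j ∈ Reli, else bᵢⱼ.
Initial tableau (one row per fragment):
  row 1: a1 b12 b13 a4 a5 b16 a7
  row 2: b21 b22 a3 a4 b25 b26 b27
  row 3: b31 a2 a3 b34 a5 a6 a7
  row 4: b41 a2 b43 b44 b45 a6 a7
Rows 1 and 3 agree on G; apply G→D and equate their D entries.
Rows 1 and 4 agree on G; apply G→D and equate their D entries.
Rows 1 and 3 agree on D, E; apply D, E→F and equate their F entries.
Rows 3 and 4 agree on B; apply B→C, E and equate their C, E entries.
No row becomes fully distinguished — the join is lossy.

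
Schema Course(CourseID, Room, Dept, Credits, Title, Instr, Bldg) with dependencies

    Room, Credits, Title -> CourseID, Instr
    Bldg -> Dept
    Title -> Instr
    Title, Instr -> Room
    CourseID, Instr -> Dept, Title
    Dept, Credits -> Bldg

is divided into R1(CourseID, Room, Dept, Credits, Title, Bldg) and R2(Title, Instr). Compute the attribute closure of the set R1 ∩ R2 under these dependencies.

R1 ∩ R2 = {Title}.
Title → Instr applies, adding Instr
Title, Instr → Room applies, adding Room
Closure: {Room, Title, Instr}.

Room, Title, Instr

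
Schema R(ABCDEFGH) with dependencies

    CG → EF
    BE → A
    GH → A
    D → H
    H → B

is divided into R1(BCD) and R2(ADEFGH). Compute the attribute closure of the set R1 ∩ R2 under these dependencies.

R1 ∩ R2 = {D}.
D → H applies, adding H
H → B applies, adding B
Closure: {BDH}.

BDH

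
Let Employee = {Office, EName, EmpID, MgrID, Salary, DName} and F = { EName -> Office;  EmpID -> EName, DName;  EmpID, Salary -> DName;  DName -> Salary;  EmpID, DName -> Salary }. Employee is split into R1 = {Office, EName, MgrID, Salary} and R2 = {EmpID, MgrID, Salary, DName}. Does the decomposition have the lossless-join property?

No

Common attributes: R1 ∩ R2 = {MgrID, Salary}.
No dependency enlarges {MgrID, Salary}, so (MgrID, Salary)⁺ = {MgrID, Salary}.
The closure contains neither all of R1 = {Office, EName, MgrID, Salary} nor all of R2 = {EmpID, MgrID, Salary, DName}, so the common attributes are not a superkey of either fragment. The join is lossy.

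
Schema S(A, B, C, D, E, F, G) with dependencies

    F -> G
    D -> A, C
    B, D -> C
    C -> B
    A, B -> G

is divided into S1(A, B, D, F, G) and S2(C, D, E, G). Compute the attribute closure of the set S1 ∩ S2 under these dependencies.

S1 ∩ S2 = {D, G}.
D → A, C applies, adding A, C
C → B applies, adding B
Closure: {A, B, C, D, G}.

A, B, C, D, G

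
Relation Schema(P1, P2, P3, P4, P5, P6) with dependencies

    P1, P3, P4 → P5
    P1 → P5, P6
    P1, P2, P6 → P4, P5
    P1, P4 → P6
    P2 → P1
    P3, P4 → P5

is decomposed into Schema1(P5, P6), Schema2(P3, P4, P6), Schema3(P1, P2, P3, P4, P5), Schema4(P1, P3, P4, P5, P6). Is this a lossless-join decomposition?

Chase test. Columns are P1, P2, P3, P4, P5, P6; row i has aⱼ where attribute j ∈ Schemai, else bᵢⱼ.
Initial tableau (one row per fragment):
  row 1: b11 b12 b13 b14 a5 a6
  row 2: b21 b22 a3 a4 b25 a6
  row 3: a1 a2 a3 a4 a5 b36
  row 4: a1 b42 a3 a4 a5 a6
Rows 3 and 4 agree on P1; apply P1→P5, P6 and equate their P5, P6 entries.
Rows 2 and 3 agree on P3, P4; apply P3, P4→P5 and equate their P5 entries.
Row 3 is now all distinguished symbols — the join is lossless.

Yes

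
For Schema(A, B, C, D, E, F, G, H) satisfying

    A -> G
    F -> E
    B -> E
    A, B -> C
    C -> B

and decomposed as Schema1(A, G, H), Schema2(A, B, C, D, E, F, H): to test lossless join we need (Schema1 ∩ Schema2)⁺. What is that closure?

A, G, H

Schema1 ∩ Schema2 = {A, H}.
A → G applies, adding G
Closure: {A, G, H}.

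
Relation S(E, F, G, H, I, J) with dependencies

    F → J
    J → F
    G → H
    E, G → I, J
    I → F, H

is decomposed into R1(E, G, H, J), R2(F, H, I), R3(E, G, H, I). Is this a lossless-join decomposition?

Chase test. Columns are E, F, G, H, I, J; row i has aⱼ where attribute j ∈ Ri, else bᵢⱼ.
Initial tableau (one row per fragment):
  row 1: a1 b12 a3 a4 b15 a6
  row 2: b21 a2 b23 a4 a5 b26
  row 3: a1 b32 a3 a4 a5 b36
Rows 1 and 3 agree on E, G; apply E, G→I, J and equate their I, J entries.
Rows 1 and 2 agree on I; apply I→F, H and equate their F, H entries.
Rows 1 and 3 agree on I; apply I→F, H and equate their F, H entries.
Rows 1 and 2 agree on F; apply F→J and equate their J entries.
Row 1 is now all distinguished symbols — the join is lossless.

Yes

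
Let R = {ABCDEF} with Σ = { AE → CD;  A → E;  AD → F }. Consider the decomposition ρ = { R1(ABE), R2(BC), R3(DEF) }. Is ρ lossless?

No

Chase test. Columns are ABCDEF; row i has aⱼ where attribute j ∈ Ri, else bᵢⱼ.
Initial tableau (one row per fragment):
  row 1: a1 a2 b13 b14 a5 b16
  row 2: b21 a2 a3 b24 b25 b26
  row 3: b31 b32 b33 a4 a5 a6
No row becomes fully distinguished — the join is lossy.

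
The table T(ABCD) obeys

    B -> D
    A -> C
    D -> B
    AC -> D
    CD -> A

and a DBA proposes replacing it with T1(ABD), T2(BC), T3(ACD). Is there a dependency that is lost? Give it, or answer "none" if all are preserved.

none

B → D lies within T1.
A → C lies within T3.
D → B lies within T1.
AC → D lies within T3.
CD → A lies within T3.
Every dependency is enforceable on the fragments, so the decomposition is dependency-preserving.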